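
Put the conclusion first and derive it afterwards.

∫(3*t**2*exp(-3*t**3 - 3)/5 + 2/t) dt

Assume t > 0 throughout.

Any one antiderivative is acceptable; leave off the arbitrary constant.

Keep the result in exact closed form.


The answer is -exp(-3*t**3 - 3)/15 + 2*log(t).
Step 1. Rewrite: now ∫(2/t) dt + ∫(3*t**2*exp(-3*t**3 - 3)/5) dt.
Step 2. Substitute u = t**3 + 1, turning ∫(3*t**2*exp(-3*t**3 - 3)/5) dt into ∫(exp(-3*u)/5) du: now ∫(2/t) dt + ∫(exp(-3*u)/5) du.
Step 3. Evaluate the standard form: now ∫(2/t) dt - exp(-3*u)/15.
Step 4. Substitute back u = t**3 + 1: now -exp(-3*t**3 - 3)/15 + ∫(2/t) dt.
Step 5. Evaluate the standard form [assuming t > 0]: now -exp(-3*t**3 - 3)/15 + 2*log(t).
Answer: -exp(-3*t**3 - 3)/15 + 2*log(t).


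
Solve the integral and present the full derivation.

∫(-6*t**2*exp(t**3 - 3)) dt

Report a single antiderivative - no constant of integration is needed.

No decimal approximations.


Step 1. Substitute u = t**3 - 3, turning ∫(-6*t**2*exp(t**3 - 3)) dt into ∫(-2*exp(u)) du: now ∫(-2*exp(u)) du.
Step 2. Evaluate the standard form: now -2*exp(u).
Step 3. Substitute back u = t**3 - 3: now -2*exp(t**3 - 3).
Answer: -2*exp(t**3 - 3).


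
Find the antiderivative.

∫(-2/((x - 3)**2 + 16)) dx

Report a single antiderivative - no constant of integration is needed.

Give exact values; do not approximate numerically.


Answer: -atan(x/4 - 3/4)/2.


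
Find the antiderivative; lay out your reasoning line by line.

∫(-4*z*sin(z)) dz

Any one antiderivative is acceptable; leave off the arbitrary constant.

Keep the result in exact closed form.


Step 1. Integrate ∫(-4*z*sin(z)) dz by parts with u = z, dv = (-4*sin(z)) dz, so v = 4*cos(z): now 4*z*cos(z) + ∫(-4*cos(z)) dz.
Step 2. Evaluate the standard form: now 4*z*cos(z) - 4*sin(z).
Answer: 4*z*cos(z) - 4*sin(z).


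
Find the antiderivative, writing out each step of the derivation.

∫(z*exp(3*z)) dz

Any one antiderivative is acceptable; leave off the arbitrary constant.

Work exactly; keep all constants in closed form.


Step 1. Integrate ∫(z*exp(3*z)) dz by parts with u = z, dv = (exp(3*z)) dz, so v = exp(3*z)/3: now z*exp(3*z)/3 + ∫(-exp(3*z)/3) dz.
Step 2. Evaluate the standard form: now z*exp(3*z)/3 - exp(3*z)/9.
Answer: z*exp(3*z)/3 - exp(3*z)/9.


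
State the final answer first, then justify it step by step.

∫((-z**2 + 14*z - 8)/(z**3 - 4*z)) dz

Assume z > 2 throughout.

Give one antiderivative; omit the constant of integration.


The answer is 2*log(z) + 2*log(z - 2) - 5*log(z + 2).
Step 1. Decompose ∫((-z**2 + 14*z - 8)/(z**3 - 4*z)) dz by partial fractions, (-z**2 + 14*z - 8)/(z**3 - 4*z) = -5/(z + 2) + 2/(z - 2) + 2/z: now ∫(2/z) dz + ∫(2/(z - 2)) dz + ∫(-5/(z + 2)) dz.
Step 2. Evaluate the standard form [assuming z > 2]: now 2*log(z - 2) + ∫(2/z) dz + ∫(-5/(z + 2)) dz.
Step 3. Evaluate the standard form [assuming z > 0]: now 2*log(z) + 2*log(z - 2) + ∫(-5/(z + 2)) dz.
Step 4. Evaluate the standard form [assuming z > -2]: now 2*log(z) + 2*log(z - 2) - 5*log(z + 2).
Answer: 2*log(z) + 2*log(z - 2) - 5*log(z + 2).


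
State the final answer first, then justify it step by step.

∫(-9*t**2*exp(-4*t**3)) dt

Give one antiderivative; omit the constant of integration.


The answer is 3*exp(-4*t**3)/4.
Step 1. Substitute u = t**3, turning ∫(-9*t**2*exp(-4*t**3)) dt into ∫(-3*exp(-4*u)) du: now ∫(-3*exp(-4*u)) du.
Step 2. Evaluate the standard form: now 3*exp(-4*u)/4.
Step 3. Substitute back u = t**3: now 3*exp(-4*t**3)/4.
Answer: 3*exp(-4*t**3)/4.


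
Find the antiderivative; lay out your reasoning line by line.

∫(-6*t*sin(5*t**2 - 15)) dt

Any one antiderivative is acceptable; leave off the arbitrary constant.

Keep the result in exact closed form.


Step 1. Substitute u = t**2 - 3, turning ∫(-6*t*sin(5*t**2 - 15)) dt into ∫(-3*sin(5*u)) du: now ∫(-3*sin(5*u)) du.
Step 2. Evaluate the standard form: now 3*cos(5*u)/5.
Step 3. Substitute back u = t**2 - 3: now 3*cos(5*t**2 - 15)/5.
Answer: 3*cos(5*t**2 - 15)/5.


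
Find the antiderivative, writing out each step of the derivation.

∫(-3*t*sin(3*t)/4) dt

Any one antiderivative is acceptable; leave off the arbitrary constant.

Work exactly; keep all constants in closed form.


Step 1. Integrate ∫(-3*t*sin(3*t)/4) dt by parts with u = t, dv = (-3*sin(3*t)/4) dt, so v = cos(3*t)/4: now t*cos(3*t)/4 + ∫(-cos(3*t)/4) dt.
Step 2. Evaluate the standard form: now t*cos(3*t)/4 - sin(3*t)/12.
Answer: t*cos(3*t)/4 - sin(3*t)/12.


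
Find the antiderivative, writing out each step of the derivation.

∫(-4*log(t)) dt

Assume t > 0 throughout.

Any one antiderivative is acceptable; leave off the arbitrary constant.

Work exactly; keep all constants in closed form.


Step 1. Integrate ∫(-4*log(t)) dt by parts with u = log(t), dv = (-4) dt, so v = -4*t [assuming t > 0]: now -4*t*log(t) + ∫(4) dt.
Step 2. Evaluate the standard form: now -4*t*log(t) + 4*t.
Answer: -4*t*log(t) + 4*t.


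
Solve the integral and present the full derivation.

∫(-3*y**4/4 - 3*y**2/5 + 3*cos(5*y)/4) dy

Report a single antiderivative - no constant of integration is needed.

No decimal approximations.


Step 1. Rewrite: now ∫(-3*y**2/5) dy + ∫(-3*y**4/4) dy + ∫(3*cos(5*y)/4) dy.
Step 2. Evaluate the standard form: now -y**3/5 + ∫(-3*y**4/4) dy + ∫(3*cos(5*y)/4) dy.
Step 3. Evaluate the standard form: now -y**3/5 + 3*sin(5*y)/20 + ∫(-3*y**4/4) dy.
Step 4. Evaluate the standard form: now -3*y**5/20 - y**3/5 + 3*sin(5*y)/20.
Answer: -3*y**5/20 - y**3/5 + 3*sin(5*y)/20.


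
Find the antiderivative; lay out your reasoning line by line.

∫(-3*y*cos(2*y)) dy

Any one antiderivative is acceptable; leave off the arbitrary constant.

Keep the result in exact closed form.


Step 1. Integrate ∫(-3*y*cos(2*y)) dy by parts with u = y, dv = (-3*cos(2*y)) dy, so v = -3*sin(2*y)/2: now -3*y*sin(2*y)/2 + ∫(3*sin(2*y)/2) dy.
Step 2. Evaluate the standard form: now -3*y*sin(2*y)/2 - 3*cos(2*y)/4.
Answer: -3*y*sin(2*y)/2 - 3*cos(2*y)/4.


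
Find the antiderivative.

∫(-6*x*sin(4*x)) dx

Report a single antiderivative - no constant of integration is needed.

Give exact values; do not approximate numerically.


Answer: 3*x*cos(4*x)/2 - 3*sin(4*x)/8.


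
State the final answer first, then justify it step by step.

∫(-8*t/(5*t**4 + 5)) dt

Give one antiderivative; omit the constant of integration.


The answer is -4*atan(t**2)/5.
Step 1. Substitute u = t**2, turning ∫(-8*t/(5*t**4 + 5)) dt into ∫(-4/(5*(u**2 + 1))) du: now ∫(-4/(5*(u**2 + 1))) du.
Step 2. Evaluate the standard form: now -4*atan(u)/5.
Step 3. Substitute back u = t**2: now -4*atan(t**2)/5.
Answer: -4*atan(t**2)/5.


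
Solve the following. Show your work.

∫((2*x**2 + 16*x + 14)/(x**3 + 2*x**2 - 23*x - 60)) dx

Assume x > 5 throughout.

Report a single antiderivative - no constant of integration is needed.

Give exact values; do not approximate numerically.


Step 1. Decompose ∫((2*x**2 + 16*x + 14)/(x**3 + 2*x**2 - 23*x - 60)) dx by partial fractions, (2*x**2 + 16*x + 14)/(x**3 + 2*x**2 - 23*x - 60) = -2/(x + 4) + 2/(x + 3) + 2/(x - 5): now ∫(2/(x - 5)) dx + ∫(2/(x + 3)) dx + ∫(-2/(x + 4)) dx.
Step 2. Evaluate the standard form [assuming x > -3]: now 2*log(x + 3) + ∫(2/(x - 5)) dx + ∫(-2/(x + 4)) dx.
Step 3. Evaluate the standard form [assuming x > -4]: now 2*log(x + 3) - 2*log(x + 4) + ∫(2/(x - 5)) dx.
Step 4. Evaluate the standard form [assuming x > 5]: now 2*log(x - 5) + 2*log(x + 3) - 2*log(x + 4).
Answer: 2*log(x - 5) + 2*log(x + 3) - 2*log(x + 4).


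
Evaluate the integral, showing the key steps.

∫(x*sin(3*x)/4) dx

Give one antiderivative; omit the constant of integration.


Step 1. Integrate ∫(x*sin(3*x)/4) dx by parts with u = x, dv = (sin(3*x)/4) dx, so v = -cos(3*x)/12: now -x*cos(3*x)/12 + ∫(cos(3*x)/12) dx.
Step 2. Evaluate the standard form: now -x*cos(3*x)/12 + sin(3*x)/36.
Answer: -x*cos(3*x)/12 + sin(3*x)/36.


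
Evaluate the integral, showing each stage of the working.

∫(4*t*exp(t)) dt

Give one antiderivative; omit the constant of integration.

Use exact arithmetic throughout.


Step 1. Integrate ∫(4*t*exp(t)) dt by parts with u = t, dv = (4*exp(t)) dt, so v = 4*exp(t): now 4*t*exp(t) + ∫(-4*exp(t)) dt.
Step 2. Evaluate the standard form: now 4*t*exp(t) - 4*exp(t).
Answer: 4*t*exp(t) - 4*exp(t).


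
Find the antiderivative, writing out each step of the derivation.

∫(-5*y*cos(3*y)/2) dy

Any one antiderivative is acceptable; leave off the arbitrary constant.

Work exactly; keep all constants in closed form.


Step 1. Integrate ∫(-5*y*cos(3*y)/2) dy by parts with u = y, dv = (-5*cos(3*y)/2) dy, so v = -5*sin(3*y)/6: now -5*y*sin(3*y)/6 + ∫(5*sin(3*y)/6) dy.
Step 2. Evaluate the standard form: now -5*y*sin(3*y)/6 - 5*cos(3*y)/18.
Answer: -5*y*sin(3*y)/6 - 5*cos(3*y)/18.


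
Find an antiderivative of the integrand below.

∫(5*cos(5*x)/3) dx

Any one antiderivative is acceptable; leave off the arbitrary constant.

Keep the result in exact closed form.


Answer: sin(5*x)/3.


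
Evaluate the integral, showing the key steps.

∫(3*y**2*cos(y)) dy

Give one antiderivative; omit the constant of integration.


Step 1. Integrate ∫(3*y**2*cos(y)) dy by parts with u = y**2, dv = (3*cos(y)) dy, so v = 3*sin(y): now 3*y**2*sin(y) + ∫(-6*y*sin(y)) dy.
Step 2. Integrate ∫(-6*y*sin(y)) dy by parts with u = y, dv = (-6*sin(y)) dy, so v = 6*cos(y): now 3*y**2*sin(y) + 6*y*cos(y) + ∫(-6*cos(y)) dy.
Step 3. Evaluate the standard form: now 3*y**2*sin(y) + 6*y*cos(y) - 6*sin(y).
Answer: 3*y**2*sin(y) + 6*y*cos(y) - 6*sin(y).


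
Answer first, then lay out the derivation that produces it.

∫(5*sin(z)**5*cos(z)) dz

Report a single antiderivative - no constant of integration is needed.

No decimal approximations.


The answer is 5*sin(z)**6/6.
Step 1. Substitute u = sin(z), turning ∫(5*sin(z)**5*cos(z)) dz into ∫(5*u**5) du: now ∫(5*u**5) du.
Step 2. Evaluate the standard form: now 5*u**6/6.
Step 3. Substitute back u = sin(z): now 5*sin(z)**6/6.
Answer: 5*sin(z)**6/6.


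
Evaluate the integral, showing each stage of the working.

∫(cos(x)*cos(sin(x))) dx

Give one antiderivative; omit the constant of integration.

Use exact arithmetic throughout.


Step 1. Substitute u = sin(x), turning ∫(cos(x)*cos(sin(x))) dx into ∫(cos(u)) du: now ∫(cos(u)) du.
Step 2. Evaluate the standard form: now sin(u).
Step 3. Substitute back u = sin(x): now sin(sin(x)).
Answer: sin(sin(x)).


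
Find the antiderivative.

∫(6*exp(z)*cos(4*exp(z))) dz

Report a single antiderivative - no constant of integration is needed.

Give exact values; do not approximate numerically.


Answer: 3*sin(4*exp(z))/2.


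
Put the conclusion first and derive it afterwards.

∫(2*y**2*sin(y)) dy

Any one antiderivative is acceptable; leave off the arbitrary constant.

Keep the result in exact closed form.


The answer is -2*y**2*cos(y) + 4*y*sin(y) + 4*cos(y).
Step 1. Integrate ∫(2*y**2*sin(y)) dy by parts with u = y**2, dv = (2*sin(y)) dy, so v = -2*cos(y): now -2*y**2*cos(y) + ∫(4*y*cos(y)) dy.
Step 2. Integrate ∫(4*y*cos(y)) dy by parts with u = y, dv = (4*cos(y)) dy, so v = 4*sin(y): now -2*y**2*cos(y) + 4*y*sin(y) + ∫(-4*sin(y)) dy.
Step 3. Evaluate the standard form: now -2*y**2*cos(y) + 4*y*sin(y) + 4*cos(y).
Answer: -2*y**2*cos(y) + 4*y*sin(y) + 4*cos(y).


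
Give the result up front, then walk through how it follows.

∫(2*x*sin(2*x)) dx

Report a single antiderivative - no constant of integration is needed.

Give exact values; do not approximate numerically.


The answer is -x*cos(2*x) + sin(2*x)/2.
Step 1. Integrate ∫(2*x*sin(2*x)) dx by parts with u = x, dv = (2*sin(2*x)) dx, so v = -cos(2*x): now -x*cos(2*x) + ∫(cos(2*x)) dx.
Step 2. Evaluate the standard form: now -x*cos(2*x) + sin(2*x)/2.
Answer: -x*cos(2*x) + sin(2*x)/2.


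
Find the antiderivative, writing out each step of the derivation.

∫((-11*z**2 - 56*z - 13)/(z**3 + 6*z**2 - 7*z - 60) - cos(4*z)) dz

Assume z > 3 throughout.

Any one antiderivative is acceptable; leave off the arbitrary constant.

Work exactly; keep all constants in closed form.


Step 1. Rewrite: now ∫((-11*z**2 - 56*z - 13)/(z**3 + 6*z**2 - 7*z - 60)) dz + ∫(-cos(4*z)) dz.
Step 2. Evaluate the standard form: now -sin(4*z)/4 + ∫((-11*z**2 - 56*z - 13)/(z**3 + 6*z**2 - 7*z - 60)) dz.
Step 3. Decompose ∫((-11*z**2 - 56*z - 13)/(z**3 + 6*z**2 - 7*z - 60)) dz by partial fractions, (-11*z**2 - 56*z - 13)/(z**3 + 6*z**2 - 7*z - 60) = -1/(z + 5) - 5/(z + 4) - 5/(z - 3): now -sin(4*z)/4 + ∫(-5/(z - 3)) dz + ∫(-5/(z + 4)) dz + ∫(-1/(z + 5)) dz.
Step 4. Evaluate the standard form [assuming z > 3]: now -5*log(z - 3) - sin(4*z)/4 + ∫(-5/(z + 4)) dz + ∫(-1/(z + 5)) dz.
Step 5. Evaluate the standard form [assuming z > -4]: now -5*log(z - 3) - 5*log(z + 4) - sin(4*z)/4 + ∫(-1/(z + 5)) dz.
Step 6. Evaluate the standard form [assuming z > -5]: now -5*log(z - 3) - 5*log(z + 4) - log(z + 5) - sin(4*z)/4.
Answer: -5*log(z - 3) - 5*log(z + 4) - log(z + 5) - sin(4*z)/4.


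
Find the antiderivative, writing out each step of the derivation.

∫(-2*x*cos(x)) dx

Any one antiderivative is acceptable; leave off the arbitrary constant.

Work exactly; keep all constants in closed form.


Step 1. Integrate ∫(-2*x*cos(x)) dx by parts with u = x, dv = (-2*cos(x)) dx, so v = -2*sin(x): now -2*x*sin(x) + ∫(2*sin(x)) dx.
Step 2. Evaluate the standard form: now -2*x*sin(x) - 2*cos(x).
Answer: -2*x*sin(x) - 2*cos(x).


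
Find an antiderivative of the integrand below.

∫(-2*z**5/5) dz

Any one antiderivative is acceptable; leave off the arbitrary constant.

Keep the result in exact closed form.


Answer: -z**6/15.


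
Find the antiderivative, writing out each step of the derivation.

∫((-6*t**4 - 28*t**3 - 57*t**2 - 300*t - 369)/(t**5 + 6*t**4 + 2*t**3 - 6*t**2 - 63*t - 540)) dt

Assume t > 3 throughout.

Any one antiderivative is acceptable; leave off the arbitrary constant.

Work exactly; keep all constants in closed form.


Step 1. Decompose ∫((-6*t**4 - 28*t**3 - 57*t**2 - 300*t - 369)/(t**5 + 6*t**4 + 2*t**3 - 6*t**2 - 63*t - 540)) dt by partial fractions, (-6*t**4 - 28*t**3 - 57*t**2 - 300*t - 369)/(t**5 + 6*t**4 + 2*t**3 - 6*t**2 - 63*t - 540) = 3/(t**2 + 9) - 2/(t + 5) - 1/(t + 4) - 3/(t - 3): now ∫(-3/(t - 3)) dt + ∫(-1/(t + 4)) dt + ∫(-2/(t + 5)) dt + ∫(3/(t**2 + 9)) dt.
Step 2. Evaluate the standard form [assuming t > 3]: now -3*log(t - 3) + ∫(-1/(t + 4)) dt + ∫(-2/(t + 5)) dt + ∫(3/(t**2 + 9)) dt.
Step 3. Evaluate the standard form [assuming t > -5]: now -3*log(t - 3) - 2*log(t + 5) + ∫(-1/(t + 4)) dt + ∫(3/(t**2 + 9)) dt.
Step 4. Evaluate the standard form [assuming t > -4]: now -3*log(t - 3) - log(t + 4) - 2*log(t + 5) + ∫(3/(t**2 + 9)) dt.
Step 5. Evaluate the standard form: now -3*log(t - 3) - log(t + 4) - 2*log(t + 5) + atan(t/3).
Answer: -3*log(t - 3) - log(t + 4) - 2*log(t + 5) + atan(t/3).


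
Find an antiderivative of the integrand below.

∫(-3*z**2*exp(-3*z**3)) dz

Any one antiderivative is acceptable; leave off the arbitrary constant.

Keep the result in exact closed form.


Answer: exp(-3*z**3)/3.


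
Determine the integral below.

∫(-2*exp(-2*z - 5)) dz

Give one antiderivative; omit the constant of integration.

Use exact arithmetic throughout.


Answer: exp(-2*z - 5).


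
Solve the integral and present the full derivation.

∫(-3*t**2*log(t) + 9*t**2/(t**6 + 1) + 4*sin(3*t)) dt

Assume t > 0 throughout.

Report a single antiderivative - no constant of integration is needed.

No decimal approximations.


Step 1. Rewrite: now ∫(9*t**2/(t**6 + 1)) dt + ∫(-3*t**2*log(t)) dt + ∫(4*sin(3*t)) dt.
Step 2. Integrate ∫(-3*t**2*log(t)) dt by parts with u = log(t), dv = (-3*t**2) dt, so v = -t**3 [assuming t > 0]: now -t**3*log(t) + ∫(t**2) dt + ∫(9*t**2/(t**6 + 1)) dt + ∫(4*sin(3*t)) dt.
Step 3. Evaluate the standard form: now -t**3*log(t) + t**3/3 + ∫(9*t**2/(t**6 + 1)) dt + ∫(4*sin(3*t)) dt.
Step 4. Substitute u = t**3, turning ∫(9*t**2/(t**6 + 1)) dt into ∫(3/(u**2 + 1)) du: now -t**3*log(t) + t**3/3 + ∫(3/(u**2 + 1)) du + ∫(4*sin(3*t)) dt.
Step 5. Evaluate the standard form: now -t**3*log(t) + t**3/3 + 3*atan(u) + ∫(4*sin(3*t)) dt.
Step 6. Substitute back u = t**3: now -t**3*log(t) + t**3/3 + 3*atan(t**3) + ∫(4*sin(3*t)) dt.
Step 7. Evaluate the standard form: now -t**3*log(t) + t**3/3 - 4*cos(3*t)/3 + 3*atan(t**3).
Answer: -t**3*log(t) + t**3/3 - 4*cos(3*t)/3 + 3*atan(t**3).


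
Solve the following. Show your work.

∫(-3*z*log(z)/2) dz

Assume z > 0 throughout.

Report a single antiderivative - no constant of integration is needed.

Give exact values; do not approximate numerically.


Step 1. Integrate ∫(-3*z*log(z)/2) dz by parts with u = log(z), dv = (-3*z/2) dz, so v = -3*z**2/4 [assuming z > 0]: now -3*z**2*log(z)/4 + ∫(3*z/4) dz.
Step 2. Evaluate the standard form: now -3*z**2*log(z)/4 + 3*z**2/8.
Answer: -3*z**2*log(z)/4 + 3*z**2/8.


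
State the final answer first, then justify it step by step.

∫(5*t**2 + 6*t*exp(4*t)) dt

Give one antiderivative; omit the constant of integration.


The answer is 5*t**3/3 + 3*t*exp(4*t)/2 - 3*exp(4*t)/8.
Step 1. Rewrite: now ∫(5*t**2) dt + ∫(6*t*exp(4*t)) dt.
Step 2. Evaluate the standard form: now 5*t**3/3 + ∫(6*t*exp(4*t)) dt.
Step 3. Integrate ∫(6*t*exp(4*t)) dt by parts with u = t, dv = (6*exp(4*t)) dt, so v = 3*exp(4*t)/2: now 5*t**3/3 + 3*t*exp(4*t)/2 + ∫(-3*exp(4*t)/2) dt.
Step 4. Evaluate the standard form: now 5*t**3/3 + 3*t*exp(4*t)/2 - 3*exp(4*t)/8.
Answer: 5*t**3/3 + 3*t*exp(4*t)/2 - 3*exp(4*t)/8.


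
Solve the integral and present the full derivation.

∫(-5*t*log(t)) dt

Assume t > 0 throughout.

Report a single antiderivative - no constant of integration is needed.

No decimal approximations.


Step 1. Integrate ∫(-5*t*log(t)) dt by parts with u = log(t), dv = (-5*t) dt, so v = -5*t**2/2 [assuming t > 0]: now -5*t**2*log(t)/2 + ∫(5*t/2) dt.
Step 2. Evaluate the standard form: now -5*t**2*log(t)/2 + 5*t**2/4.
Answer: -5*t**2*log(t)/2 + 5*t**2/4.


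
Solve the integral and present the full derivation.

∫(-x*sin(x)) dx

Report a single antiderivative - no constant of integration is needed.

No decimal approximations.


Step 1. Integrate ∫(-x*sin(x)) dx by parts with u = x, dv = (-sin(x)) dx, so v = cos(x): now x*cos(x) + ∫(-cos(x)) dx.
Step 2. Evaluate the standard form: now x*cos(x) - sin(x).
Answer: x*cos(x) - sin(x).


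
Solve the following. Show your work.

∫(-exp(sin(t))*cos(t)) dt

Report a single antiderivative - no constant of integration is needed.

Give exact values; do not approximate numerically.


Step 1. Substitute u = sin(t), turning ∫(-exp(sin(t))*cos(t)) dt into ∫(-exp(u)) du: now ∫(-exp(u)) du.
Step 2. Evaluate the standard form: now -exp(u).
Step 3. Substitute back u = sin(t): now -exp(sin(t)).
Answer: -exp(sin(t)).


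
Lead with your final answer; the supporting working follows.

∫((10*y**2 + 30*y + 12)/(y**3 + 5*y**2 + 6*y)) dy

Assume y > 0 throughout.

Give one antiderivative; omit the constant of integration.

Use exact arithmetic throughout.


The answer is 2*log(y) + 4*log(y + 2) + 4*log(y + 3).
Step 1. Decompose ∫((10*y**2 + 30*y + 12)/(y**3 + 5*y**2 + 6*y)) dy by partial fractions, (10*y**2 + 30*y + 12)/(y**3 + 5*y**2 + 6*y) = 4/(y + 3) + 4/(y + 2) + 2/y: now ∫(2/y) dy + ∫(4/(y + 2)) dy + ∫(4/(y + 3)) dy.
Step 2. Evaluate the standard form [assuming y > -3]: now 4*log(y + 3) + ∫(2/y) dy + ∫(4/(y + 2)) dy.
Step 3. Evaluate the standard form [assuming y > 0]: now 2*log(y) + 4*log(y + 3) + ∫(4/(y + 2)) dy.
Step 4. Evaluate the standard form [assuming y > -2]: now 2*log(y) + 4*log(y + 2) + 4*log(y + 3).
Answer: 2*log(y) + 4*log(y + 2) + 4*log(y + 3).


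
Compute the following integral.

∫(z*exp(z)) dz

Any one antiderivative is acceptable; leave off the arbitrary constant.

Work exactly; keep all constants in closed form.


Answer: z*exp(z) - exp(z).


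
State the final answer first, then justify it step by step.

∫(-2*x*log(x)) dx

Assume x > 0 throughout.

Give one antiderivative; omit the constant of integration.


The answer is -x**2*log(x) + x**2/2.
Step 1. Integrate ∫(-2*x*log(x)) dx by parts with u = log(x), dv = (-2*x) dx, so v = -x**2 [assuming x > 0]: now -x**2*log(x) + ∫(x) dx.
Step 2. Evaluate the standard form: now -x**2*log(x) + x**2/2.
Answer: -x**2*log(x) + x**2/2.


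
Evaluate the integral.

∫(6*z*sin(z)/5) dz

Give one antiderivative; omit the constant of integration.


Answer: -6*z*cos(z)/5 + 6*sin(z)/5.


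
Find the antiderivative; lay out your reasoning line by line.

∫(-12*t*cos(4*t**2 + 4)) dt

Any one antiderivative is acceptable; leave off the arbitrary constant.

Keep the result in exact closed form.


Step 1. Substitute u = t**2 + 1, turning ∫(-12*t*cos(4*t**2 + 4)) dt into ∫(-6*cos(4*u)) du: now ∫(-6*cos(4*u)) du.
Step 2. Evaluate the standard form: now -3*sin(4*u)/2.
Step 3. Substitute back u = t**2 + 1: now -3*sin(4*t**2 + 4)/2.
Answer: -3*sin(4*t**2 + 4)/2.


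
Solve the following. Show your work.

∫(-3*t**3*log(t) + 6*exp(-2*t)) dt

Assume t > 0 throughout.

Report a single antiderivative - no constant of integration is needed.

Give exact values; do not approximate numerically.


Step 1. Rewrite: now ∫(-3*t**3*log(t)) dt + ∫(6*exp(-2*t)) dt.
Step 2. Integrate ∫(-3*t**3*log(t)) dt by parts with u = log(t), dv = (-3*t**3) dt, so v = -3*t**4/4 [assuming t > 0]: now -3*t**4*log(t)/4 + ∫(3*t**3/4) dt + ∫(6*exp(-2*t)) dt.
Step 3. Evaluate the standard form: now -3*t**4*log(t)/4 + 3*t**4/16 + ∫(6*exp(-2*t)) dt.
Step 4. Evaluate the standard form: now -3*t**4*log(t)/4 + 3*t**4/16 - 3*exp(-2*t).
Answer: -3*t**4*log(t)/4 + 3*t**4/16 - 3*exp(-2*t).


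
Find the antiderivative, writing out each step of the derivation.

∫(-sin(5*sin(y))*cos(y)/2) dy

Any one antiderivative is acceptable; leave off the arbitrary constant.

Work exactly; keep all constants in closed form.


Step 1. Substitute u = sin(y), turning ∫(-sin(5*sin(y))*cos(y)/2) dy into ∫(-sin(5*u)/2) du: now ∫(-sin(5*u)/2) du.
Step 2. Evaluate the standard form: now cos(5*u)/10.
Step 3. Substitute back u = sin(y): now cos(5*sin(y))/10.
Answer: cos(5*sin(y))/10.


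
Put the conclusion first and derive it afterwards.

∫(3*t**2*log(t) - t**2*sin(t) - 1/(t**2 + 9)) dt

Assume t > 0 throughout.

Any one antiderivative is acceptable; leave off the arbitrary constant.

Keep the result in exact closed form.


The answer is t**3*log(t) - t**3/3 + t**2*cos(t) - 2*t*sin(t) - 2*cos(t) - atan(t/3)/3.
Step 1. Rewrite: now ∫(3*t**2*log(t)) dt + ∫(-t**2*sin(t)) dt + ∫(-1/(t**2 + 9)) dt.
Step 2. Integrate ∫(-t**2*sin(t)) dt by parts with u = t**2, dv = (-sin(t)) dt, so v = cos(t): now t**2*cos(t) + ∫(-2*t*cos(t)) dt + ∫(3*t**2*log(t)) dt + ∫(-1/(t**2 + 9)) dt.
Step 3. Integrate ∫(-2*t*cos(t)) dt by parts with u = t, dv = (-2*cos(t)) dt, so v = -2*sin(t): now t**2*cos(t) - 2*t*sin(t) + ∫(3*t**2*log(t)) dt + ∫(-1/(t**2 + 9)) dt + ∫(2*sin(t)) dt.
Step 4. Evaluate the standard form: now t**2*cos(t) - 2*t*sin(t) - 2*cos(t) + ∫(3*t**2*log(t)) dt + ∫(-1/(t**2 + 9)) dt.
Step 5. Integrate ∫(3*t**2*log(t)) dt by parts with u = log(t), dv = (3*t**2) dt, so v = t**3 [assuming t > 0]: now t**3*log(t) + t**2*cos(t) - 2*t*sin(t) - 2*cos(t) + ∫(-t**2) dt + ∫(-1/(t**2 + 9)) dt.
Step 6. Evaluate the standard form: now t**3*log(t) - t**3/3 + t**2*cos(t) - 2*t*sin(t) - 2*cos(t) + ∫(-1/(t**2 + 9)) dt.
Step 7. Evaluate the standard form: now t**3*log(t) - t**3/3 + t**2*cos(t) - 2*t*sin(t) - 2*cos(t) - atan(t/3)/3.
Answer: t**3*log(t) - t**3/3 + t**2*cos(t) - 2*t*sin(t) - 2*cos(t) - atan(t/3)/3.


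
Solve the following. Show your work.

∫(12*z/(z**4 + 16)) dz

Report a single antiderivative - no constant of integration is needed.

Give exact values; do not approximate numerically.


Step 1. Substitute u = z**2, turning ∫(12*z/(z**4 + 16)) dz into ∫(6/(u**2 + 16)) du: now ∫(6/(u**2 + 16)) du.
Step 2. Evaluate the standard form: now 3*atan(u/4)/2.
Step 3. Substitute back u = z**2: now 3*atan(z**2/4)/2.
Answer: 3*atan(z**2/4)/2.


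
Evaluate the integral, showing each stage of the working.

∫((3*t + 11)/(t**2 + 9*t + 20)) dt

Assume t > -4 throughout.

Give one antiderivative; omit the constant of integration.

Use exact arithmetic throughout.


Step 1. Decompose ∫((3*t + 11)/(t**2 + 9*t + 20)) dt by partial fractions, (3*t + 11)/(t**2 + 9*t + 20) = 4/(t + 5) - 1/(t + 4): now ∫(-1/(t + 4)) dt + ∫(4/(t + 5)) dt.
Step 2. Evaluate the standard form [assuming t > -4]: now -log(t + 4) + ∫(4/(t + 5)) dt.
Step 3. Evaluate the standard form [assuming t > -5]: now -log(t + 4) + 4*log(t + 5).
Answer: -log(t + 4) + 4*log(t + 5).


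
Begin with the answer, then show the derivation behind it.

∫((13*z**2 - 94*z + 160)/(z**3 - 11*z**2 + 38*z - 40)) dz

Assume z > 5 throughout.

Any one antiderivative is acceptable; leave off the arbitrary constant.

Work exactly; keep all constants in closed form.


The answer is 5*log(z - 5) + 4*log(z - 4) + 4*log(z - 2).
Step 1. Decompose ∫((13*z**2 - 94*z + 160)/(z**3 - 11*z**2 + 38*z - 40)) dz by partial fractions, (13*z**2 - 94*z + 160)/(z**3 - 11*z**2 + 38*z - 40) = 4/(z - 2) + 4/(z - 4) + 5/(z - 5): now ∫(5/(z - 5)) dz + ∫(4/(z - 4)) dz + ∫(4/(z - 2)) dz.
Step 2. Evaluate the standard form [assuming z > 4]: now 4*log(z - 4) + ∫(5/(z - 5)) dz + ∫(4/(z - 2)) dz.
Step 3. Evaluate the standard form [assuming z > 5]: now 5*log(z - 5) + 4*log(z - 4) + ∫(4/(z - 2)) dz.
Step 4. Evaluate the standard form [assuming z > 2]: now 5*log(z - 5) + 4*log(z - 4) + 4*log(z - 2).
Answer: 5*log(z - 5) + 4*log(z - 4) + 4*log(z - 2).


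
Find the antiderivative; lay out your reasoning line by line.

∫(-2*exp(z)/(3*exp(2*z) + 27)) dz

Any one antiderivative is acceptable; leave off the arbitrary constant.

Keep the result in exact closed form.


Step 1. Substitute u = exp(z), turning ∫(-2*exp(z)/(3*exp(2*z) + 27)) dz into ∫(-2/(3*(u**2 + 9))) du: now ∫(-2/(3*(u**2 + 9))) du.
Step 2. Evaluate the standard form: now -2*atan(u/3)/9.
Step 3. Substitute back u = exp(z): now -2*atan(exp(z)/3)/9.
Answer: -2*atan(exp(z)/3)/9.


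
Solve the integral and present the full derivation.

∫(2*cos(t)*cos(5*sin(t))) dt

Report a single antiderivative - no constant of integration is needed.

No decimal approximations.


Step 1. Substitute u = sin(t), turning ∫(2*cos(t)*cos(5*sin(t))) dt into ∫(2*cos(5*u)) du: now ∫(2*cos(5*u)) du.
Step 2. Evaluate the standard form: now 2*sin(5*u)/5.
Step 3. Substitute back u = sin(t): now 2*sin(5*sin(t))/5.
Answer: 2*sin(5*sin(t))/5.


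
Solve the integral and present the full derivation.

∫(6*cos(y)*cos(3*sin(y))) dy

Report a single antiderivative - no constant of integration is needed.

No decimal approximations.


Step 1. Substitute u = sin(y), turning ∫(6*cos(y)*cos(3*sin(y))) dy into ∫(6*cos(3*u)) du: now ∫(6*cos(3*u)) du.
Step 2. Evaluate the standard form: now 2*sin(3*u).
Step 3. Substitute back u = sin(y): now 2*sin(3*sin(y)).
Answer: 2*sin(3*sin(y)).


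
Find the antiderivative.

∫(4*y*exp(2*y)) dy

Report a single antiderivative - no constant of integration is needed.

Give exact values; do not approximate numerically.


Answer: 2*y*exp(2*y) - exp(2*y).


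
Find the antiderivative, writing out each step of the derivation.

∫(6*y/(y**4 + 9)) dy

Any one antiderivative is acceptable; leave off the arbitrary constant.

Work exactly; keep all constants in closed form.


Step 1. Substitute u = y**2, turning ∫(6*y/(y**4 + 9)) dy into ∫(3/(u**2 + 9)) du: now ∫(3/(u**2 + 9)) du.
Step 2. Evaluate the standard form: now atan(u/3).
Step 3. Substitute back u = y**2: now atan(y**2/3).
Answer: atan(y**2/3).


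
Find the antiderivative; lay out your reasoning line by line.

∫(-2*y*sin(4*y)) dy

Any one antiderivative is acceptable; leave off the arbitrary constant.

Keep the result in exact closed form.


Step 1. Integrate ∫(-2*y*sin(4*y)) dy by parts with u = y, dv = (-2*sin(4*y)) dy, so v = cos(4*y)/2: now y*cos(4*y)/2 + ∫(-cos(4*y)/2) dy.
Step 2. Evaluate the standard form: now y*cos(4*y)/2 - sin(4*y)/8.
Answer: y*cos(4*y)/2 - sin(4*y)/8.


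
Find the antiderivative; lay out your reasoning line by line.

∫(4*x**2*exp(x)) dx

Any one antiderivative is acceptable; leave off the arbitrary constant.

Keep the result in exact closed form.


Step 1. Integrate ∫(4*x**2*exp(x)) dx by parts with u = x**2, dv = (4*exp(x)) dx, so v = 4*exp(x): now 4*x**2*exp(x) + ∫(-8*x*exp(x)) dx.
Step 2. Integrate ∫(-8*x*exp(x)) dx by parts with u = x, dv = (-8*exp(x)) dx, so v = -8*exp(x): now 4*x**2*exp(x) - 8*x*exp(x) + ∫(8*exp(x)) dx.
Step 3. Evaluate the standard form: now 4*x**2*exp(x) - 8*x*exp(x) + 8*exp(x).
Answer: 4*x**2*exp(x) - 8*x*exp(x) + 8*exp(x).


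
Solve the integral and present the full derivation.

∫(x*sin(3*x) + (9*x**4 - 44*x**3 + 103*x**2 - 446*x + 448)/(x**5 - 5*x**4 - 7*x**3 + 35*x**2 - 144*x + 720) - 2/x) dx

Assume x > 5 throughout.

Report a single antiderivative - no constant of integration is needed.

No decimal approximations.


Step 1. Rewrite: now ∫(-2/x) dx + ∫(x*sin(3*x)) dx + ∫((9*x**4 - 44*x**3 + 103*x**2 - 446*x + 448)/(x**5 - 5*x**4 - 7*x**3 + 35*x**2 - 144*x + 720)) dx.
Step 2. Evaluate the standard form [assuming x > 0]: now -2*log(x) + ∫(x*sin(3*x)) dx + ∫((9*x**4 - 44*x**3 + 103*x**2 - 446*x + 448)/(x**5 - 5*x**4 - 7*x**3 + 35*x**2 - 144*x + 720)) dx.
Step 3. Decompose ∫((9*x**4 - 44*x**3 + 103*x**2 - 446*x + 448)/(x**5 - 5*x**4 - 7*x**3 + 35*x**2 - 144*x + 720)) dx by partial fractions, (9*x**4 - 44*x**3 + 103*x**2 - 446*x + 448)/(x**5 - 5*x**4 - 7*x**3 + 35*x**2 - 144*x + 720) = 2/(x**2 + 9) + 5/(x + 4) + 1/(x - 4) + 3/(x - 5): now -2*log(x) + ∫(x*sin(3*x)) dx + ∫(3/(x - 5)) dx + ∫(1/(x - 4)) dx + ∫(5/(x + 4)) dx + ∫(2/(x**2 + 9)) dx.
Step 4. Evaluate the standard form [assuming x > 5]: now -2*log(x) + 3*log(x - 5) + ∫(x*sin(3*x)) dx + ∫(1/(x - 4)) dx + ∫(5/(x + 4)) dx + ∫(2/(x**2 + 9)) dx.
Step 5. Evaluate the standard form [assuming x > -4]: now -2*log(x) + 3*log(x - 5) + 5*log(x + 4) + ∫(x*sin(3*x)) dx + ∫(1/(x - 4)) dx + ∫(2/(x**2 + 9)) dx.
Step 6. Evaluate the standard form [assuming x > 4]: now -2*log(x) + 3*log(x - 5) + log(x - 4) + 5*log(x + 4) + ∫(x*sin(3*x)) dx + ∫(2/(x**2 + 9)) dx.
Step 7. Evaluate the standard form: now -2*log(x) + 3*log(x - 5) + log(x - 4) + 5*log(x + 4) + 2*atan(x/3)/3 + ∫(x*sin(3*x)) dx.
Step 8. Integrate ∫(x*sin(3*x)) dx by parts with u = x, dv = (sin(3*x)) dx, so v = -cos(3*x)/3: now -x*cos(3*x)/3 - 2*log(x) + 3*log(x - 5) + log(x - 4) + 5*log(x + 4) + 2*atan(x/3)/3 + ∫(cos(3*x)/3) dx.
Step 9. Evaluate the standard form: now -x*cos(3*x)/3 - 2*log(x) + 3*log(x - 5) + log(x - 4) + 5*log(x + 4) + sin(3*x)/9 + 2*atan(x/3)/3.
Answer: -x*cos(3*x)/3 - 2*log(x) + 3*log(x - 5) + log(x - 4) + 5*log(x + 4) + sin(3*x)/9 + 2*atan(x/3)/3.


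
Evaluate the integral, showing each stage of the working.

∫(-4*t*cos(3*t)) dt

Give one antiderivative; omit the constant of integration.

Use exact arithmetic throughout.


Step 1. Integrate ∫(-4*t*cos(3*t)) dt by parts with u = t, dv = (-4*cos(3*t)) dt, so v = -4*sin(3*t)/3: now -4*t*sin(3*t)/3 + ∫(4*sin(3*t)/3) dt.
Step 2. Evaluate the standard form: now -4*t*sin(3*t)/3 - 4*cos(3*t)/9.
Answer: -4*t*sin(3*t)/3 - 4*cos(3*t)/9.


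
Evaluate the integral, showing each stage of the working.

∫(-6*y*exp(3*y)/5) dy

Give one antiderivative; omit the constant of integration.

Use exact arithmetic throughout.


Step 1. Integrate ∫(-6*y*exp(3*y)/5) dy by parts with u = y, dv = (-6*exp(3*y)/5) dy, so v = -2*exp(3*y)/5: now -2*y*exp(3*y)/5 + ∫(2*exp(3*y)/5) dy.
Step 2. Evaluate the standard form: now -2*y*exp(3*y)/5 + 2*exp(3*y)/15.
Answer: -2*y*exp(3*y)/5 + 2*exp(3*y)/15.


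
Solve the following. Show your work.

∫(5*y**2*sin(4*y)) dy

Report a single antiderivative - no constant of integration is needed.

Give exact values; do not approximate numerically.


Step 1. Integrate ∫(5*y**2*sin(4*y)) dy by parts with u = y**2, dv = (5*sin(4*y)) dy, so v = -5*cos(4*y)/4: now -5*y**2*cos(4*y)/4 + ∫(5*y*cos(4*y)/2) dy.
Step 2. Integrate ∫(5*y*cos(4*y)/2) dy by parts with u = y, dv = (5*cos(4*y)/2) dy, so v = 5*sin(4*y)/8: now -5*y**2*cos(4*y)/4 + 5*y*sin(4*y)/8 + ∫(-5*sin(4*y)/8) dy.
Step 3. Evaluate the standard form: now -5*y**2*cos(4*y)/4 + 5*y*sin(4*y)/8 + 5*cos(4*y)/32.
Answer: -5*y**2*cos(4*y)/4 + 5*y*sin(4*y)/8 + 5*cos(4*y)/32.


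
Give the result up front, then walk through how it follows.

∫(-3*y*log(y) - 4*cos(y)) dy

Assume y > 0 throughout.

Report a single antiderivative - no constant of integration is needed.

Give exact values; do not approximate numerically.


The answer is -3*y**2*log(y)/2 + 3*y**2/4 - 4*sin(y).
Step 1. Rewrite: now ∫(-3*y*log(y)) dy + ∫(-4*cos(y)) dy.
Step 2. Integrate ∫(-3*y*log(y)) dy by parts with u = log(y), dv = (-3*y) dy, so v = -3*y**2/2 [assuming y > 0]: now -3*y**2*log(y)/2 + ∫(3*y/2) dy + ∫(-4*cos(y)) dy.
Step 3. Evaluate the standard form: now -3*y**2*log(y)/2 + 3*y**2/4 + ∫(-4*cos(y)) dy.
Step 4. Evaluate the standard form: now -3*y**2*log(y)/2 + 3*y**2/4 - 4*sin(y).
Answer: -3*y**2*log(y)/2 + 3*y**2/4 - 4*sin(y).


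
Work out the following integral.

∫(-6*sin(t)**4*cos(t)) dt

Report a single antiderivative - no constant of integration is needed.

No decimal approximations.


Answer: -6*sin(t)**5/5.


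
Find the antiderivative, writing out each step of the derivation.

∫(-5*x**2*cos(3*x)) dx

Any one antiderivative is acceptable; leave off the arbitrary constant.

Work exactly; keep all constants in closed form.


Step 1. Integrate ∫(-5*x**2*cos(3*x)) dx by parts with u = x**2, dv = (-5*cos(3*x)) dx, so v = -5*sin(3*x)/3: now -5*x**2*sin(3*x)/3 + ∫(10*x*sin(3*x)/3) dx.
Step 2. Integrate ∫(10*x*sin(3*x)/3) dx by parts with u = x, dv = (10*sin(3*x)/3) dx, so v = -10*cos(3*x)/9: now -5*x**2*sin(3*x)/3 - 10*x*cos(3*x)/9 + ∫(10*cos(3*x)/9) dx.
Step 3. Evaluate the standard form: now -5*x**2*sin(3*x)/3 - 10*x*cos(3*x)/9 + 10*sin(3*x)/27.
Answer: -5*x**2*sin(3*x)/3 - 10*x*cos(3*x)/9 + 10*sin(3*x)/27.


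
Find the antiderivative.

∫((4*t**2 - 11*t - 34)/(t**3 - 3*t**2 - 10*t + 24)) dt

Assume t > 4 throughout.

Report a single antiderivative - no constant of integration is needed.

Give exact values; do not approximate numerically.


Answer: -log(t - 4) + 4*log(t - 2) + log(t + 3).


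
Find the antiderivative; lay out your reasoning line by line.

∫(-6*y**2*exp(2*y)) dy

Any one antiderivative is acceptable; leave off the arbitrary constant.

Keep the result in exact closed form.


Step 1. Integrate ∫(-6*y**2*exp(2*y)) dy by parts with u = y**2, dv = (-6*exp(2*y)) dy, so v = -3*exp(2*y): now -3*y**2*exp(2*y) + ∫(6*y*exp(2*y)) dy.
Step 2. Integrate ∫(6*y*exp(2*y)) dy by parts with u = y, dv = (6*exp(2*y)) dy, so v = 3*exp(2*y): now -3*y**2*exp(2*y) + 3*y*exp(2*y) + ∫(-3*exp(2*y)) dy.
Step 3. Evaluate the standard form: now -3*y**2*exp(2*y) + 3*y*exp(2*y) - 3*exp(2*y)/2.
Answer: -3*y**2*exp(2*y) + 3*y*exp(2*y) - 3*exp(2*y)/2.


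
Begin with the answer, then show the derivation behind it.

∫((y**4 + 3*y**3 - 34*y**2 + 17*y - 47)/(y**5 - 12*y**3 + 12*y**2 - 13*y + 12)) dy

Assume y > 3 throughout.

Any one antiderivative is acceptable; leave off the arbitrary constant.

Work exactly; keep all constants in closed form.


The answer is -log(y - 3) + 3*log(y - 1) - log(y + 4) - atan(y).
Step 1. Decompose ∫((y**4 + 3*y**3 - 34*y**2 + 17*y - 47)/(y**5 - 12*y**3 + 12*y**2 - 13*y + 12)) dy by partial fractions, (y**4 + 3*y**3 - 34*y**2 + 17*y - 47)/(y**5 - 12*y**3 + 12*y**2 - 13*y + 12) = -1/(y**2 + 1) - 1/(y + 4) + 3/(y - 1) - 1/(y - 3): now ∫(-1/(y - 3)) dy + ∫(3/(y - 1)) dy + ∫(-1/(y + 4)) dy + ∫(-1/(y**2 + 1)) dy.
Step 2. Evaluate the standard form [assuming y > -4]: now -log(y + 4) + ∫(-1/(y - 3)) dy + ∫(3/(y - 1)) dy + ∫(-1/(y**2 + 1)) dy.
Step 3. Evaluate the standard form [assuming y > 3]: now -log(y - 3) - log(y + 4) + ∫(3/(y - 1)) dy + ∫(-1/(y**2 + 1)) dy.
Step 4. Evaluate the standard form [assuming y > 1]: now -log(y - 3) + 3*log(y - 1) - log(y + 4) + ∫(-1/(y**2 + 1)) dy.
Step 5. Evaluate the standard form: now -log(y - 3) + 3*log(y - 1) - log(y + 4) - atan(y).
Answer: -log(y - 3) + 3*log(y - 1) - log(y + 4) - atan(y).


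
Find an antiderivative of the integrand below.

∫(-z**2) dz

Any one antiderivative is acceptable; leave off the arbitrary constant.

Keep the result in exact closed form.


Answer: -z**3/3.


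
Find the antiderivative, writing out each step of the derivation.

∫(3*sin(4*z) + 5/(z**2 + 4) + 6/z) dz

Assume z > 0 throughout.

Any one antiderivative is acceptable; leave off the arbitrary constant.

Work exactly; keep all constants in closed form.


Step 1. Rewrite: now ∫(6/z) dz + ∫(5/(z**2 + 4)) dz + ∫(3*sin(4*z)) dz.
Step 2. Evaluate the standard form: now -3*cos(4*z)/4 + ∫(6/z) dz + ∫(5/(z**2 + 4)) dz.
Step 3. Evaluate the standard form: now -3*cos(4*z)/4 + 5*atan(z/2)/2 + ∫(6/z) dz.
Step 4. Evaluate the standard form [assuming z > 0]: now 6*log(z) - 3*cos(4*z)/4 + 5*atan(z/2)/2.
Answer: 6*log(z) - 3*cos(4*z)/4 + 5*atan(z/2)/2.


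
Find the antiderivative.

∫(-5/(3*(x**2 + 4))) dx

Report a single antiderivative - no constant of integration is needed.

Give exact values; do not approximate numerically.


Answer: -5*atan(x/2)/6.


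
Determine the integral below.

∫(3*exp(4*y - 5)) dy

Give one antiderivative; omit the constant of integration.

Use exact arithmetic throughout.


Answer: 3*exp(4*y - 5)/4.


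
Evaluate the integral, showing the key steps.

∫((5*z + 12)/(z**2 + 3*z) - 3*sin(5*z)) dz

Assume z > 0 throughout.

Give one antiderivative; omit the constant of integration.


Step 1. Rewrite: now ∫((5*z + 12)/(z**2 + 3*z)) dz + ∫(-3*sin(5*z)) dz.
Step 2. Evaluate the standard form: now 3*cos(5*z)/5 + ∫((5*z + 12)/(z**2 + 3*z)) dz.
Step 3. Decompose ∫((5*z + 12)/(z**2 + 3*z)) dz by partial fractions, (5*z + 12)/(z**2 + 3*z) = 1/(z + 3) + 4/z: now 3*cos(5*z)/5 + ∫(4/z) dz + ∫(1/(z + 3)) dz.
Step 4. Evaluate the standard form [assuming z > 0]: now 4*log(z) + 3*cos(5*z)/5 + ∫(1/(z + 3)) dz.
Step 5. Evaluate the standard form [assuming z > -3]: now 4*log(z) + log(z + 3) + 3*cos(5*z)/5.
Answer: 4*log(z) + log(z + 3) + 3*cos(5*z)/5.


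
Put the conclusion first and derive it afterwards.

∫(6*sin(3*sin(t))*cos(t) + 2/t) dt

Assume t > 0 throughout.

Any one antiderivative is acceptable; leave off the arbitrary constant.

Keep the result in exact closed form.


The answer is 2*log(t) - 2*cos(3*sin(t)).
Step 1. Rewrite: now ∫(2/t) dt + ∫(6*sin(3*sin(t))*cos(t)) dt.
Step 2. Substitute u = sin(t), turning ∫(6*sin(3*sin(t))*cos(t)) dt into ∫(6*sin(3*u)) du: now ∫(2/t) dt + ∫(6*sin(3*u)) du.
Step 3. Evaluate the standard form: now -2*cos(3*u) + ∫(2/t) dt.
Step 4. Substitute back u = sin(t): now -2*cos(3*sin(t)) + ∫(2/t) dt.
Step 5. Evaluate the standard form [assuming t > 0]: now 2*log(t) - 2*cos(3*sin(t)).
Answer: 2*log(t) - 2*cos(3*sin(t)).


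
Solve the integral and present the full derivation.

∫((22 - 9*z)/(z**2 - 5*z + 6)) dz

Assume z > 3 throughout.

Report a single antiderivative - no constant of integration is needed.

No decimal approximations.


Step 1. Decompose ∫((22 - 9*z)/(z**2 - 5*z + 6)) dz by partial fractions, (22 - 9*z)/(z**2 - 5*z + 6) = -4/(z - 2) - 5/(z - 3): now ∫(-5/(z - 3)) dz + ∫(-4/(z - 2)) dz.
Step 2. Evaluate the standard form [assuming z > 3]: now -5*log(z - 3) + ∫(-4/(z - 2)) dz.
Step 3. Evaluate the standard form [assuming z > 2]: now -5*log(z - 3) - 4*log(z - 2).
Answer: -5*log(z - 3) - 4*log(z - 2).


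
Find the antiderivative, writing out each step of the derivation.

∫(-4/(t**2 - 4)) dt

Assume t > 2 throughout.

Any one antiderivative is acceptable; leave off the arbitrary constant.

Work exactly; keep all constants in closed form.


Step 1. Decompose ∫(-4/(t**2 - 4)) dt by partial fractions, -4/(t**2 - 4) = 1/(t + 2) - 1/(t - 2): now ∫(-1/(t - 2)) dt + ∫(1/(t + 2)) dt.
Step 2. Evaluate the standard form [assuming t > -2]: now log(t + 2) + ∫(-1/(t - 2)) dt.
Step 3. Evaluate the standard form [assuming t > 2]: now -log(t - 2) + log(t + 2).
Answer: -log(t - 2) + log(t + 2).
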